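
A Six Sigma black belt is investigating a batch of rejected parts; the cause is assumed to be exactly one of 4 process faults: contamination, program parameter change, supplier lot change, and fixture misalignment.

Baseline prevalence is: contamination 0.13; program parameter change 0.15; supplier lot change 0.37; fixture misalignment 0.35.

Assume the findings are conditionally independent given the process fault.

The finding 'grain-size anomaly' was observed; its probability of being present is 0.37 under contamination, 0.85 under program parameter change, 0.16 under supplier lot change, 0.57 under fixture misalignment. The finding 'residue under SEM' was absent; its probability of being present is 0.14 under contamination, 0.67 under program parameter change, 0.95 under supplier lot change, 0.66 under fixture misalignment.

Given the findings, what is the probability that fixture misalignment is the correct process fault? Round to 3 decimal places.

0.440

By Bayes' rule with conditional independence, the unnormalized weight for each hypothesis is prior × ∏ likelihoods (using 1 − P(present | H) for each absent finding):
  contamination: 0.13 × 0.37 × (1 − 0.14) = 0.041366
  program parameter change: 0.15 × 0.85 × (1 − 0.67) = 0.042075
  supplier lot change: 0.37 × 0.16 × (1 − 0.95) = 0.00296
  fixture misalignment: 0.35 × 0.57 × (1 − 0.66) = 0.06783
The unnormalized weights sum to 0.15423.
P(fixture misalignment | evidence) = 0.06783 / 0.15423 ≈ 0.440.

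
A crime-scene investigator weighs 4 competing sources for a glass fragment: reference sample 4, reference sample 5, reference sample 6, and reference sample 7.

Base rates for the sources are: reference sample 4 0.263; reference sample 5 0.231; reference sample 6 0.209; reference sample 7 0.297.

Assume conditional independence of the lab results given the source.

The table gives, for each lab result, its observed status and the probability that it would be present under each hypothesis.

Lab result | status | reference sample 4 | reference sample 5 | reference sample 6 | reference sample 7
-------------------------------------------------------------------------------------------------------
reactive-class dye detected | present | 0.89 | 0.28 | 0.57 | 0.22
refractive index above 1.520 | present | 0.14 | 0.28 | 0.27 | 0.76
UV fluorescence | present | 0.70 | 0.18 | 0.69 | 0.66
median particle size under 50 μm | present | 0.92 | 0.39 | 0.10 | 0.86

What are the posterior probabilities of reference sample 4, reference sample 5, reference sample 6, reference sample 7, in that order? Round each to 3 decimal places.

For each hypothesis, the unnormalized posterior weight is prior × product of the lab result likelihoods:
  reference sample 4: 0.263 × 0.89 × 0.14 × 0.70 × 0.92 = 0.021104
  reference sample 5: 0.231 × 0.28 × 0.28 × 0.18 × 0.39 = 0.0012714
  reference sample 6: 0.209 × 0.57 × 0.27 × 0.69 × 0.10 = 0.0022194
  reference sample 7: 0.297 × 0.22 × 0.76 × 0.66 × 0.86 = 0.028186
Normalizing constant Z = 0.021104 + 0.0012714 + 0.0022194 + 0.028186 = 0.052781.
P(reference sample 4 | evidence) = 0.021104 / 0.052781 ≈ 0.400
P(reference sample 5 | evidence) = 0.0012714 / 0.052781 ≈ 0.024
P(reference sample 6 | evidence) = 0.0022194 / 0.052781 ≈ 0.042
P(reference sample 7 | evidence) = 0.028186 / 0.052781 ≈ 0.534

0.400, 0.024, 0.042, 0.534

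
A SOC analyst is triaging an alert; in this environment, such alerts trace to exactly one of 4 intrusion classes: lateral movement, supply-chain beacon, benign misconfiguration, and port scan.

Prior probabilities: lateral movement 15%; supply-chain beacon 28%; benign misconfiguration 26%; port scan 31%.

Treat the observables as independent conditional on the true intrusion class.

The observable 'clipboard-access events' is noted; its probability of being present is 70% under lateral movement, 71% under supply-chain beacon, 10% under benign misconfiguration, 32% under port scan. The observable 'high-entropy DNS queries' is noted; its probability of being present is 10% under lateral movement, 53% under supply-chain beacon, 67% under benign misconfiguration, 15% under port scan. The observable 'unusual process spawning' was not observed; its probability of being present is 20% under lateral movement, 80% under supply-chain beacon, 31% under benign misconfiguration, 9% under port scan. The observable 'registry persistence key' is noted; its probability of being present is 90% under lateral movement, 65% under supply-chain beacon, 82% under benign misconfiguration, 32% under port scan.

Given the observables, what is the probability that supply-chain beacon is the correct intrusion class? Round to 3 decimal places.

0.386

By Bayes' rule with conditional independence, the unnormalized weight for each hypothesis is prior × ∏ likelihoods (using 1 − P(present | H) for each absent observable):
  lateral movement: 0.15 × 0.70 × 0.10 × (1 − 0.20) × 0.90 = 0.00756
  supply-chain beacon: 0.28 × 0.71 × 0.53 × (1 − 0.80) × 0.65 = 0.013697
  benign misconfiguration: 0.26 × 0.10 × 0.67 × (1 − 0.31) × 0.82 = 0.0098562
  port scan: 0.31 × 0.32 × 0.15 × (1 − 0.09) × 0.32 = 0.0043331
Normalizing constant Z = 0.00756 + 0.013697 + 0.0098562 + 0.0043331 = 0.035447.
P(supply-chain beacon | evidence) = 0.013697 / 0.035447 ≈ 0.386.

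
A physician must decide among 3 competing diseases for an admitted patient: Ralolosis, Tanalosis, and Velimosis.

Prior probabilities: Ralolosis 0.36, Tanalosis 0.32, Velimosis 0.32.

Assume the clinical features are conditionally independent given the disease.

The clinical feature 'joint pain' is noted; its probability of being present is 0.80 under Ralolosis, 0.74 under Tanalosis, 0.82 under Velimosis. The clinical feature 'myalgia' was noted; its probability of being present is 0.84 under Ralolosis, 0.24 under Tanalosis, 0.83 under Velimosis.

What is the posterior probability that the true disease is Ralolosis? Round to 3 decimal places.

Multiply each prior by the joint likelihood of the clinical feature pattern:
  Ralolosis: 0.36 × 0.80 × 0.84 = 0.24192
  Tanalosis: 0.32 × 0.74 × 0.24 = 0.056832
  Velimosis: 0.32 × 0.82 × 0.83 = 0.21779
Normalizing constant Z = 0.24192 + 0.056832 + 0.21779 = 0.51654.
P(Ralolosis | evidence) = 0.24192 / 0.51654 ≈ 0.468.

0.468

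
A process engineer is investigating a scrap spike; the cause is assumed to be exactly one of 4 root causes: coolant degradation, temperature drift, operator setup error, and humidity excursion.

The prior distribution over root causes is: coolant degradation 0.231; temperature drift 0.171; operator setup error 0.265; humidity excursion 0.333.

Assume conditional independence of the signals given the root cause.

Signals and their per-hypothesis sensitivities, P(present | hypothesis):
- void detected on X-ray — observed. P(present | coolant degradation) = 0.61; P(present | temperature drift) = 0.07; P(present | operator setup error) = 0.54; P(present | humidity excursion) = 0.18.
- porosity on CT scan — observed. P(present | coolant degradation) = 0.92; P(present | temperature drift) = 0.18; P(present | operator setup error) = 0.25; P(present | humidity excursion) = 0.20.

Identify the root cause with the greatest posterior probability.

coolant degradation

For each hypothesis, the unnormalized posterior weight is prior × product of the signal likelihoods:
  coolant degradation: 0.231 × 0.61 × 0.92 = 0.12964
  temperature drift: 0.171 × 0.07 × 0.18 = 0.0021546
  operator setup error: 0.265 × 0.54 × 0.25 = 0.035775
  humidity excursion: 0.333 × 0.18 × 0.20 = 0.011988
The unnormalized weights sum to 0.17955.
P(coolant degradation | evidence) ≈ 0.12964 / 0.17955 ≈ 0.722
P(temperature drift | evidence) ≈ 0.0021546 / 0.17955 ≈ 0.012
P(operator setup error | evidence) ≈ 0.035775 / 0.17955 ≈ 0.199
P(humidity excursion | evidence) ≈ 0.011988 / 0.17955 ≈ 0.067
The largest is 0.722, so coolant degradation is most probable.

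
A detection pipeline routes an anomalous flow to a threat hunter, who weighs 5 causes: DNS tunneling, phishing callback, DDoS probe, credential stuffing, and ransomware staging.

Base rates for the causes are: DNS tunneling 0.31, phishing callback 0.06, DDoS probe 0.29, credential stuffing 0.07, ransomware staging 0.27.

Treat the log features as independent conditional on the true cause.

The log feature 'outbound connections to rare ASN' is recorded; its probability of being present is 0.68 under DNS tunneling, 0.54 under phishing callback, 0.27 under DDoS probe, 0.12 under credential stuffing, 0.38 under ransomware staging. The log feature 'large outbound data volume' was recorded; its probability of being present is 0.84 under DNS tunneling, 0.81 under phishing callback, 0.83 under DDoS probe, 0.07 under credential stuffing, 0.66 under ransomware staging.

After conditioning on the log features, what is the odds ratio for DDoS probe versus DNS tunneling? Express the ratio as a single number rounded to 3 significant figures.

Unnormalized posterior weight (prior times the log feature likelihoods) for each of the two hypotheses:
  DDoS probe: 0.29 × 0.27 × 0.83 = 0.064989
  DNS tunneling: 0.31 × 0.68 × 0.84 = 0.17707
Posterior odds = 0.064989 / 0.17707 ≈ 0.367.

0.367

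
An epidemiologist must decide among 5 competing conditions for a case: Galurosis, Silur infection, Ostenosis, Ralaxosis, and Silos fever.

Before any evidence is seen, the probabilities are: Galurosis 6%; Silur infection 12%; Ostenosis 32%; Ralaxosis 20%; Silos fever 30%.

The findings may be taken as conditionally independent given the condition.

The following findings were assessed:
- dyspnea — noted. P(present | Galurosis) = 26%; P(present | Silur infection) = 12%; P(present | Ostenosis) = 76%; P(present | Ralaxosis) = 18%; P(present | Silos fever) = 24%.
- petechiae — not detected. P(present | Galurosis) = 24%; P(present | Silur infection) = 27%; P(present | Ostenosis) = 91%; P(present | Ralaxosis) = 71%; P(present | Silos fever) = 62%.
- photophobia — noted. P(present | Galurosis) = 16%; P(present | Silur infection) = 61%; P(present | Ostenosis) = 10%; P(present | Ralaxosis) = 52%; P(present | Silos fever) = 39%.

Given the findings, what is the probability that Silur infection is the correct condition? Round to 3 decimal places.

0.241

By Bayes' rule with conditional independence, the unnormalized weight for each hypothesis is prior × ∏ likelihoods (using 1 − P(present | H) for each absent finding):
  Galurosis: 0.06 × 0.26 × (1 − 0.24) × 0.16 = 0.001897
  Silur infection: 0.12 × 0.12 × (1 − 0.27) × 0.61 = 0.0064123
  Ostenosis: 0.32 × 0.76 × (1 − 0.91) × 0.10 = 0.0021888
  Ralaxosis: 0.20 × 0.18 × (1 − 0.71) × 0.52 = 0.0054288
  Silos fever: 0.30 × 0.24 × (1 − 0.62) × 0.39 = 0.01067
Marginal likelihood of the evidence = 0.026597.
P(Silur infection | evidence) = 0.0064123 / 0.026597 ≈ 0.241.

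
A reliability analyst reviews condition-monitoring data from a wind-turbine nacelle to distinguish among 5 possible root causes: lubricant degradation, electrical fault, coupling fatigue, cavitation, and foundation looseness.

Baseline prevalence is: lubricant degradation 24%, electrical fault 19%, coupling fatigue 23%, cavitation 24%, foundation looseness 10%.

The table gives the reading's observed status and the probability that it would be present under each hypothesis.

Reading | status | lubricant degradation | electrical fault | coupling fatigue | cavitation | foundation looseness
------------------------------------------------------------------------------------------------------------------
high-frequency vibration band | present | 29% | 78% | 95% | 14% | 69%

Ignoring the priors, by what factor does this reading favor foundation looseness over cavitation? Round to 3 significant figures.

The Bayes factor is the ratio of the two likelihoods.
  foundation looseness: 0.69
  cavitation: 0.14
Bayes factor = 0.69 / 0.14 ≈ 4.93

4.93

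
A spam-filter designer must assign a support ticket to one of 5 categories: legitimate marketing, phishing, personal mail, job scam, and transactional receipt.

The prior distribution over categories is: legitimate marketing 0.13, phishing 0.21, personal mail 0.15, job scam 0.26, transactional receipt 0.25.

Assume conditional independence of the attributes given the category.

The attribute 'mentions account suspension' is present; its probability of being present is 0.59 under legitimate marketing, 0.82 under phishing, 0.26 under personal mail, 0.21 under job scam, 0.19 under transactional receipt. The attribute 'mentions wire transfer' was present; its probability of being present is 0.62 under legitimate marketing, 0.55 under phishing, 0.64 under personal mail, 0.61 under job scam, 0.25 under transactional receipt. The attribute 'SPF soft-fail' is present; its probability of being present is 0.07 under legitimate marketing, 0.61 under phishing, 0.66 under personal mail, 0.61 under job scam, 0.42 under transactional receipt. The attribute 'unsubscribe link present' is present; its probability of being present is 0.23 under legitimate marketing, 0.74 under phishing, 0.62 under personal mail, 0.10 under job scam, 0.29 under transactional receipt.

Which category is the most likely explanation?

Multiply each prior by the joint likelihood of the attribute pattern:
  legitimate marketing: 0.13 × 0.59 × 0.62 × 0.07 × 0.23 = 0.00076562
  phishing: 0.21 × 0.82 × 0.55 × 0.61 × 0.74 = 0.042752
  personal mail: 0.15 × 0.26 × 0.64 × 0.66 × 0.62 = 0.010214
  job scam: 0.26 × 0.21 × 0.61 × 0.61 × 0.10 = 0.0020317
  transactional receipt: 0.25 × 0.19 × 0.25 × 0.42 × 0.29 = 0.0014464
The unnormalized weights sum to 0.057209.
P(legitimate marketing | evidence) ≈ 0.00076562 / 0.057209 ≈ 0.013
P(phishing | evidence) ≈ 0.042752 / 0.057209 ≈ 0.747
P(personal mail | evidence) ≈ 0.010214 / 0.057209 ≈ 0.179
P(job scam | evidence) ≈ 0.0020317 / 0.057209 ≈ 0.036
P(transactional receipt | evidence) ≈ 0.0014464 / 0.057209 ≈ 0.025
The largest is 0.747, so phishing is most probable.

phishing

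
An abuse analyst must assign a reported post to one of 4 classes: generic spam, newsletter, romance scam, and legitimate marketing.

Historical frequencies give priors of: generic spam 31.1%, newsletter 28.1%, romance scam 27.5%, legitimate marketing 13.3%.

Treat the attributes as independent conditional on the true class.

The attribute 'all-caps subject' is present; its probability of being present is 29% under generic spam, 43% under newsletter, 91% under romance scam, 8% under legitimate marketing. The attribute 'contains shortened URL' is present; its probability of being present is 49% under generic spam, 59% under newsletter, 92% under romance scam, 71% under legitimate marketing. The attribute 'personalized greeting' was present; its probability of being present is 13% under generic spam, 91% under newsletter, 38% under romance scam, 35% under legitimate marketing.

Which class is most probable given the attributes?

romance scam

Multiply each prior by the joint likelihood of the attribute pattern:
  generic spam: 0.311 × 0.29 × 0.49 × 0.13 = 0.0057451
  newsletter: 0.281 × 0.43 × 0.59 × 0.91 = 0.064874
  romance scam: 0.275 × 0.91 × 0.92 × 0.38 = 0.087487
  legitimate marketing: 0.133 × 0.08 × 0.71 × 0.35 = 0.002644
Marginal likelihood of the evidence = 0.16075.
P(generic spam | evidence) ≈ 0.0057451 / 0.16075 ≈ 0.036
P(newsletter | evidence) ≈ 0.064874 / 0.16075 ≈ 0.404
P(romance scam | evidence) ≈ 0.087487 / 0.16075 ≈ 0.544
P(legitimate marketing | evidence) ≈ 0.002644 / 0.16075 ≈ 0.016
The largest is 0.544, so romance scam is most probable.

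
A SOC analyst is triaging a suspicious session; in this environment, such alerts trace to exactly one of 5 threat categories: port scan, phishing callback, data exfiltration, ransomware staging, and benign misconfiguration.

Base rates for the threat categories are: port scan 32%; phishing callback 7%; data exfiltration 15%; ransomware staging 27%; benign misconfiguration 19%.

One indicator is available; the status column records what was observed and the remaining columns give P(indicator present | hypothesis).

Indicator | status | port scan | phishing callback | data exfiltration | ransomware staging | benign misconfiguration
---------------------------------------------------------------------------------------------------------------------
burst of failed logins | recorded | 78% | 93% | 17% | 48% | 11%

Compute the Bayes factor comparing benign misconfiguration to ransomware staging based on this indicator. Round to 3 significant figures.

0.229

Likelihood of this indicator under each hypothesis:
  benign misconfiguration: 0.11
  ransomware staging: 0.48
Bayes factor = 0.11 / 0.48 ≈ 0.229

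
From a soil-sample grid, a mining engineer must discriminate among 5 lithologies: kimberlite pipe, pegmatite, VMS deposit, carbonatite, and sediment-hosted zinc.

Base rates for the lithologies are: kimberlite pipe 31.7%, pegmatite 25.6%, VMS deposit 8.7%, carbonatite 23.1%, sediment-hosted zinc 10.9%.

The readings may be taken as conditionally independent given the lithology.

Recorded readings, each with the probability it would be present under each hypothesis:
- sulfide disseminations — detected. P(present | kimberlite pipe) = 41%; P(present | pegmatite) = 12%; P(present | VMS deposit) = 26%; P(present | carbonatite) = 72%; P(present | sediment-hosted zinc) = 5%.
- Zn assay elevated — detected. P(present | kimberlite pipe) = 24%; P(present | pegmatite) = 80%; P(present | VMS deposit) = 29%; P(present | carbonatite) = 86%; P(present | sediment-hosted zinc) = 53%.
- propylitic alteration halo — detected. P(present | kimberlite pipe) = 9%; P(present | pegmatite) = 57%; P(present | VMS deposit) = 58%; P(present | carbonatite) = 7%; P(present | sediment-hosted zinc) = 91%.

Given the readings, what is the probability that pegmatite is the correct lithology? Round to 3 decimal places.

Multiply each prior by the joint likelihood of the reading pattern:
  kimberlite pipe: 0.317 × 0.41 × 0.24 × 0.09 = 0.0028074
  pegmatite: 0.256 × 0.12 × 0.80 × 0.57 = 0.014008
  VMS deposit: 0.087 × 0.26 × 0.29 × 0.58 = 0.0038047
  carbonatite: 0.231 × 0.72 × 0.86 × 0.07 = 0.010012
  sediment-hosted zinc: 0.109 × 0.05 × 0.53 × 0.91 = 0.0026285
Normalizing constant Z = 0.0028074 + 0.014008 + 0.0038047 + 0.010012 + 0.0026285 = 0.033261.
P(pegmatite | evidence) = 0.014008 / 0.033261 ≈ 0.421.

0.421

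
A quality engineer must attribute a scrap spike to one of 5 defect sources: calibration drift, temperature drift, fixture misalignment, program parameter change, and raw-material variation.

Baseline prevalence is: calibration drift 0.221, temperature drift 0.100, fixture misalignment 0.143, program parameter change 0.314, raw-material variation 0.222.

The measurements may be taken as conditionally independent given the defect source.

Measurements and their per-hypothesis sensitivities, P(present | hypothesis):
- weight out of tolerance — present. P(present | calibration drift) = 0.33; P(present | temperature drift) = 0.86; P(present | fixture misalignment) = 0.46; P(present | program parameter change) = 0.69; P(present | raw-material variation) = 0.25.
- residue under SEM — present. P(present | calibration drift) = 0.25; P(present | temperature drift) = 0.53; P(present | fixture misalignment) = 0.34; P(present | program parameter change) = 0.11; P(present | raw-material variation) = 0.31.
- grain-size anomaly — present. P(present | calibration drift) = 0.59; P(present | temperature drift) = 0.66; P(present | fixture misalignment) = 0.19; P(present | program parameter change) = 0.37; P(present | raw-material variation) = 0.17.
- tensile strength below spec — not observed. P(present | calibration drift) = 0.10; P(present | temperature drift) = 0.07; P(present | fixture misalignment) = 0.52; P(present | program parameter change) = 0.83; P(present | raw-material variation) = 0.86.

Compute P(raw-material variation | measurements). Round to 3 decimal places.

0.010

Multiply each prior by the joint likelihood of the measurement pattern (using 1 − P(present | H) for each absent measurement):
  calibration drift: 0.221 × 0.33 × 0.25 × 0.59 × (1 − 0.10) = 0.0096815
  temperature drift: 0.100 × 0.86 × 0.53 × 0.66 × (1 − 0.07) = 0.027977
  fixture misalignment: 0.143 × 0.46 × 0.34 × 0.19 × (1 − 0.52) = 0.0020397
  program parameter change: 0.314 × 0.69 × 0.11 × 0.37 × (1 − 0.83) = 0.0014991
  raw-material variation: 0.222 × 0.25 × 0.31 × 0.17 × (1 − 0.86) = 0.00040948
The unnormalized weights sum to 0.041607.
P(raw-material variation | evidence) = 0.00040948 / 0.041607 ≈ 0.010.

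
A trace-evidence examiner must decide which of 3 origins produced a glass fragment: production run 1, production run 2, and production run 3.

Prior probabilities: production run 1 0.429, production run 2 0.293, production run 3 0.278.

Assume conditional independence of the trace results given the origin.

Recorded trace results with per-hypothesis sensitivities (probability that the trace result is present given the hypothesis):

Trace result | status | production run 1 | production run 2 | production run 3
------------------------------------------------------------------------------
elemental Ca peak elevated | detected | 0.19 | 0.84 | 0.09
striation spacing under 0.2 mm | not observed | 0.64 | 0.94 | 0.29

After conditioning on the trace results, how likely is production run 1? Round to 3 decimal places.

For each hypothesis, the unnormalized posterior weight is prior × product of the trace result likelihoods (using 1 − P(present | H) for each absent trace result):
  production run 1: 0.429 × 0.19 × (1 − 0.64) = 0.029344
  production run 2: 0.293 × 0.84 × (1 − 0.94) = 0.014767
  production run 3: 0.278 × 0.09 × (1 − 0.29) = 0.017764
Normalizing constant Z = 0.029344 + 0.014767 + 0.017764 = 0.061875.
P(production run 1 | evidence) = 0.029344 / 0.061875 ≈ 0.474.

0.474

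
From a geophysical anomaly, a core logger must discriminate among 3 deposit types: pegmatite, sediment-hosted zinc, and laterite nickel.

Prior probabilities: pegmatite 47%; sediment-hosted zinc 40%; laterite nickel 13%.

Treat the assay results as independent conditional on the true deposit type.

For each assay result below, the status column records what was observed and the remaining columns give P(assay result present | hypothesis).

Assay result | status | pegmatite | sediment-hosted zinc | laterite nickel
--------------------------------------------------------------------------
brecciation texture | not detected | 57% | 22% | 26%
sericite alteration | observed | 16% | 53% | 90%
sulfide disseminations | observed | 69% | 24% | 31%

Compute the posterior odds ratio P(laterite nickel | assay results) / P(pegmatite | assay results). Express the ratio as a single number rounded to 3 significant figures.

1.20

Posterior odds equal prior odds times the likelihood ratio; only the two competing hypotheses matter (using 1 − P(present | H) for each absent assay result).
  laterite nickel: 0.13 × (1 − 0.26) × 0.90 × 0.31 = 0.02684
  pegmatite: 0.47 × (1 − 0.57) × 0.16 × 0.69 = 0.022312
Odds(laterite nickel : pegmatite) = 0.02684 / 0.022312 ≈ 1.20.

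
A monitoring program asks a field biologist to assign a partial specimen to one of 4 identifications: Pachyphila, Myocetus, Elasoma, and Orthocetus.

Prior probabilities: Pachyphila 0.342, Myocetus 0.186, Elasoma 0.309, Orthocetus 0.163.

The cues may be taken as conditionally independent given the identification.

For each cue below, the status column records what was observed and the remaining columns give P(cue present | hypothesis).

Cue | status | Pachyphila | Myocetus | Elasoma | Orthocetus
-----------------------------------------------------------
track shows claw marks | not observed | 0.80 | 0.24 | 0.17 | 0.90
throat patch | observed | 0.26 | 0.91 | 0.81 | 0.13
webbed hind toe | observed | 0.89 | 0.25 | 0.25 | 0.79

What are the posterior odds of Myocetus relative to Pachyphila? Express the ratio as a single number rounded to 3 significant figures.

2.03

Unnormalized posterior weight (prior times the cue likelihoods) for each of the two hypotheses (using 1 − P(present | H) for each absent cue):
  Myocetus: 0.186 × (1 − 0.24) × 0.91 × 0.25 = 0.032159
  Pachyphila: 0.342 × (1 − 0.80) × 0.26 × 0.89 = 0.015828
Odds(Myocetus : Pachyphila) = 0.032159 / 0.015828 ≈ 2.03.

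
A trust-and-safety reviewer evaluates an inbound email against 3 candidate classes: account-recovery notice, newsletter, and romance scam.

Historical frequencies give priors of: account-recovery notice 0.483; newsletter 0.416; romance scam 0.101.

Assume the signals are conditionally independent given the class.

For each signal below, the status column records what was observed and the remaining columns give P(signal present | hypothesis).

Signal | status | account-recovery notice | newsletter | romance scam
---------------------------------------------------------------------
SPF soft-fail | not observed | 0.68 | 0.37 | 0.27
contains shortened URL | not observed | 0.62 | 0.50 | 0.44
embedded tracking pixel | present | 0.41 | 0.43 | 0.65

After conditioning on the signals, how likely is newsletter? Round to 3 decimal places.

0.525

Multiply each prior by the joint likelihood of the signal pattern (using 1 − P(present | H) for each absent signal):
  account-recovery notice: 0.483 × (1 − 0.68) × (1 − 0.62) × 0.41 = 0.02408
  newsletter: 0.416 × (1 − 0.37) × (1 − 0.50) × 0.43 = 0.056347
  romance scam: 0.101 × (1 − 0.27) × (1 − 0.44) × 0.65 = 0.026838
Marginal likelihood of the evidence = 0.10727.
P(newsletter | evidence) = 0.056347 / 0.10727 ≈ 0.525.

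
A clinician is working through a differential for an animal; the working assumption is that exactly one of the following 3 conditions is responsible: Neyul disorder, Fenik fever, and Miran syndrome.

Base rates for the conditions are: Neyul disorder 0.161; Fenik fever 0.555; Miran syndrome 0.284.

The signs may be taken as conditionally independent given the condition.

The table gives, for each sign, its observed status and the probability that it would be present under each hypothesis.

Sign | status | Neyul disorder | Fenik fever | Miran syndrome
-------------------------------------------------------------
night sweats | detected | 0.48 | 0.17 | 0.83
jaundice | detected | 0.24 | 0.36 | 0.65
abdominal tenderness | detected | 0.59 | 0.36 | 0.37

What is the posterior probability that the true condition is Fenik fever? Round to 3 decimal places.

0.153

For each hypothesis, the unnormalized posterior weight is prior × product of the sign likelihoods:
  Neyul disorder: 0.161 × 0.48 × 0.24 × 0.59 = 0.010943
  Fenik fever: 0.555 × 0.17 × 0.36 × 0.36 = 0.012228
  Miran syndrome: 0.284 × 0.83 × 0.65 × 0.37 = 0.056691
Normalizing constant Z = 0.010943 + 0.012228 + 0.056691 = 0.079861.
P(Fenik fever | evidence) = 0.012228 / 0.079861 ≈ 0.153.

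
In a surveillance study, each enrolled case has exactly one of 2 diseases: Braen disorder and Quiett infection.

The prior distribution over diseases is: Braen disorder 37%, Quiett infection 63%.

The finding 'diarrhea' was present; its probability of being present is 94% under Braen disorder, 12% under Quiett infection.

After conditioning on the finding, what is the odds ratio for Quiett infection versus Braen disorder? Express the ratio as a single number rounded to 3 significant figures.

0.217

Posterior odds equal prior odds times the likelihood ratio; only the two competing hypotheses matter.
  Quiett infection: 0.63 × 0.12 = 0.0756
  Braen disorder: 0.37 × 0.94 = 0.3478
Posterior odds = 0.0756 / 0.3478 ≈ 0.217.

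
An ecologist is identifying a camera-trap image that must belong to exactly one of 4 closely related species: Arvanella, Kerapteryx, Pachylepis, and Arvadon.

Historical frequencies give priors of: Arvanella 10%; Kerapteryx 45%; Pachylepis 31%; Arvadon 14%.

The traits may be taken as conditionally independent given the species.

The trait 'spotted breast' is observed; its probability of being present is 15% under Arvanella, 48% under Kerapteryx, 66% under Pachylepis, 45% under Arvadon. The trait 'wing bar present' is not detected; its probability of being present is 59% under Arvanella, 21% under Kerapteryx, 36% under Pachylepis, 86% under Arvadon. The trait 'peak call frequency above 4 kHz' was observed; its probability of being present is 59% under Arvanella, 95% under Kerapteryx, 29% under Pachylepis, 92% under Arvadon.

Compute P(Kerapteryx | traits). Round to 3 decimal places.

For each hypothesis, the unnormalized posterior weight is prior × product of the trait likelihoods (using 1 − P(present | H) for each absent trait):
  Arvanella: 0.10 × 0.15 × (1 − 0.59) × 0.59 = 0.0036285
  Kerapteryx: 0.45 × 0.48 × (1 − 0.21) × 0.95 = 0.16211
  Pachylepis: 0.31 × 0.66 × (1 − 0.36) × 0.29 = 0.037974
  Arvadon: 0.14 × 0.45 × (1 − 0.86) × 0.92 = 0.0081144
Marginal likelihood of the evidence = 0.21182.
P(Kerapteryx | evidence) = 0.16211 / 0.21182 ≈ 0.765.

0.765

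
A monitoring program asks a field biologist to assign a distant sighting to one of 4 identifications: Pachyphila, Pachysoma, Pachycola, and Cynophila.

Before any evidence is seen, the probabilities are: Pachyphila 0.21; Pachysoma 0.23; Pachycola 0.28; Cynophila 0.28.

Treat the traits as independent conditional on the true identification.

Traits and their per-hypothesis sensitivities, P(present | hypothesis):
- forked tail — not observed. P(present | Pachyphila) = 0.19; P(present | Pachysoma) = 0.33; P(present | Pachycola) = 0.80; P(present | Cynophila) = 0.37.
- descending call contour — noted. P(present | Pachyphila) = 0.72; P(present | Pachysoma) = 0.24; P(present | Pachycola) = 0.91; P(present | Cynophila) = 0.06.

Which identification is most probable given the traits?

For each hypothesis, the unnormalized posterior weight is prior × product of the trait likelihoods (using 1 − P(present | H) for each absent trait):
  Pachyphila: 0.21 × (1 − 0.19) × 0.72 = 0.12247
  Pachysoma: 0.23 × (1 − 0.33) × 0.24 = 0.036984
  Pachycola: 0.28 × (1 − 0.80) × 0.91 = 0.05096
  Cynophila: 0.28 × (1 − 0.37) × 0.06 = 0.010584
The unnormalized weights sum to 0.221.
P(Pachyphila | evidence) ≈ 0.12247 / 0.221 ≈ 0.554
P(Pachysoma | evidence) ≈ 0.036984 / 0.221 ≈ 0.167
P(Pachycola | evidence) ≈ 0.05096 / 0.221 ≈ 0.231
P(Cynophila | evidence) ≈ 0.010584 / 0.221 ≈ 0.048
The largest is 0.554, so Pachyphila is most probable.

Pachyphila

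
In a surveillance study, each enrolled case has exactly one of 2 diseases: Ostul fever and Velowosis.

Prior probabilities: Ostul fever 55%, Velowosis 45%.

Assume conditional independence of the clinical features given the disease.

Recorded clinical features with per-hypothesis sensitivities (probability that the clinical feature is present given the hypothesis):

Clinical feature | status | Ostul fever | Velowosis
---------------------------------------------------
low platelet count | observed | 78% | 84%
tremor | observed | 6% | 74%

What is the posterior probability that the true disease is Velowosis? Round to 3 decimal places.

0.916

Multiply each prior by the joint likelihood of the clinical feature pattern:
  Ostul fever: 0.55 × 0.78 × 0.06 = 0.02574
  Velowosis: 0.45 × 0.84 × 0.74 = 0.27972
Normalizing constant Z = 0.02574 + 0.27972 = 0.30546.
P(Velowosis | evidence) = 0.27972 / 0.30546 ≈ 0.916.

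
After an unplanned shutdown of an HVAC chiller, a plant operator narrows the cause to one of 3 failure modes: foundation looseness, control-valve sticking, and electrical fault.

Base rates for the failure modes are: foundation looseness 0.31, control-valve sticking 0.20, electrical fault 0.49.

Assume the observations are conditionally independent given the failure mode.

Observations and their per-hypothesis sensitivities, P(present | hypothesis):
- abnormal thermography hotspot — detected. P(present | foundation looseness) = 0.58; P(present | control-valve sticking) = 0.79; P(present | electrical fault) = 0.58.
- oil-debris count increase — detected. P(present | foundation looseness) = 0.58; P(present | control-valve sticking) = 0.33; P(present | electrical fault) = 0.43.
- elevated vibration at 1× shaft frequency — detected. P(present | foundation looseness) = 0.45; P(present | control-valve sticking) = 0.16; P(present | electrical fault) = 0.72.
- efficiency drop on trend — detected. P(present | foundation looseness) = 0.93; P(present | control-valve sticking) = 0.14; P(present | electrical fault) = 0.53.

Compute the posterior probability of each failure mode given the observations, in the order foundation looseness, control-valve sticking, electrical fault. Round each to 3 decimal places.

By Bayes' rule with conditional independence, the unnormalized weight for each hypothesis is prior × ∏ likelihoods:
  foundation looseness: 0.31 × 0.58 × 0.58 × 0.45 × 0.93 = 0.043643
  control-valve sticking: 0.20 × 0.79 × 0.33 × 0.16 × 0.14 = 0.0011679
  electrical fault: 0.49 × 0.58 × 0.43 × 0.72 × 0.53 = 0.046634
Marginal likelihood of the evidence = 0.091445.
P(foundation looseness | evidence) = 0.043643 / 0.091445 ≈ 0.477
P(control-valve sticking | evidence) = 0.0011679 / 0.091445 ≈ 0.013
P(electrical fault | evidence) = 0.046634 / 0.091445 ≈ 0.510

0.477, 0.013, 0.510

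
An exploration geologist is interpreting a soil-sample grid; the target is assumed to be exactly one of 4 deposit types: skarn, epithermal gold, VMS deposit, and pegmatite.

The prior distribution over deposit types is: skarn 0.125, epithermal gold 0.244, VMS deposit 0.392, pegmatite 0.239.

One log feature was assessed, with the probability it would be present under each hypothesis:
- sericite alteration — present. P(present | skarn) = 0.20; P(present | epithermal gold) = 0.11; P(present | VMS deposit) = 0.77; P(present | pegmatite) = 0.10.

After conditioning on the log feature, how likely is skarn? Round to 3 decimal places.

For each hypothesis, the unnormalized posterior weight is prior × likelihood:
  skarn: 0.125 × 0.20 = 0.025
  epithermal gold: 0.244 × 0.11 = 0.02684
  VMS deposit: 0.392 × 0.77 = 0.30184
  pegmatite: 0.239 × 0.10 = 0.0239
Marginal likelihood of the evidence = 0.37758.
P(skarn | evidence) = 0.025 / 0.37758 ≈ 0.066.

0.066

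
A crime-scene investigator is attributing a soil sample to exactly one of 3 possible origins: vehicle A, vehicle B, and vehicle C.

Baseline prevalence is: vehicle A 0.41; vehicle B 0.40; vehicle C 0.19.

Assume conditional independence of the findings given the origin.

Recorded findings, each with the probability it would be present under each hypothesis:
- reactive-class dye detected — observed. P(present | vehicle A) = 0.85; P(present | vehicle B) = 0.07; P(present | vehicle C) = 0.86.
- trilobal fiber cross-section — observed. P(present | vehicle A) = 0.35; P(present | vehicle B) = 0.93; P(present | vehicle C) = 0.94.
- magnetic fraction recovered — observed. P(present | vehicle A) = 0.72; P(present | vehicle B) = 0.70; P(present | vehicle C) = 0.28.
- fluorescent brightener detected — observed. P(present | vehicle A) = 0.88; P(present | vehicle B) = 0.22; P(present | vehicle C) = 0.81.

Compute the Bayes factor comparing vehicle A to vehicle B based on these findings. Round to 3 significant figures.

The Bayes factor is the ratio of the joint likelihoods of the evidence pattern under the two hypotheses.
  vehicle A: 0.85 × 0.35 × 0.72 × 0.88 = 0.1885
  vehicle B: 0.07 × 0.93 × 0.70 × 0.22 = 0.010025
Bayes factor = 0.1885 / 0.010025 ≈ 18.8

18.8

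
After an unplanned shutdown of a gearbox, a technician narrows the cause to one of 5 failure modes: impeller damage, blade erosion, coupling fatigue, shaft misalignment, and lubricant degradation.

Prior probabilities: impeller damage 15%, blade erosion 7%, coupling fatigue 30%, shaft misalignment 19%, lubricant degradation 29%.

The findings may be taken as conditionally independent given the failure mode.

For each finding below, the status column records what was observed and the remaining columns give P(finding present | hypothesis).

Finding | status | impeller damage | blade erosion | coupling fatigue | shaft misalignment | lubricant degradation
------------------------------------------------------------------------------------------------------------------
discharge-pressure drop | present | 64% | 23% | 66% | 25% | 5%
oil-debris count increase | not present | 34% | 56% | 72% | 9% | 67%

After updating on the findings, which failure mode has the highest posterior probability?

By Bayes' rule with conditional independence, the unnormalized weight for each hypothesis is prior × ∏ likelihoods (using 1 − P(present | H) for each absent finding):
  impeller damage: 0.15 × 0.64 × (1 − 0.34) = 0.06336
  blade erosion: 0.07 × 0.23 × (1 − 0.56) = 0.007084
  coupling fatigue: 0.30 × 0.66 × (1 − 0.72) = 0.05544
  shaft misalignment: 0.19 × 0.25 × (1 − 0.09) = 0.043225
  lubricant degradation: 0.29 × 0.05 × (1 − 0.67) = 0.004785
Normalizing constant Z = 0.06336 + 0.007084 + 0.05544 + 0.043225 + 0.004785 = 0.17389.
P(impeller damage | evidence) ≈ 0.06336 / 0.17389 ≈ 0.364
P(blade erosion | evidence) ≈ 0.007084 / 0.17389 ≈ 0.041
P(coupling fatigue | evidence) ≈ 0.05544 / 0.17389 ≈ 0.319
P(shaft misalignment | evidence) ≈ 0.043225 / 0.17389 ≈ 0.249
P(lubricant degradation | evidence) ≈ 0.004785 / 0.17389 ≈ 0.028
The largest is 0.364, so impeller damage is most probable.

impeller damage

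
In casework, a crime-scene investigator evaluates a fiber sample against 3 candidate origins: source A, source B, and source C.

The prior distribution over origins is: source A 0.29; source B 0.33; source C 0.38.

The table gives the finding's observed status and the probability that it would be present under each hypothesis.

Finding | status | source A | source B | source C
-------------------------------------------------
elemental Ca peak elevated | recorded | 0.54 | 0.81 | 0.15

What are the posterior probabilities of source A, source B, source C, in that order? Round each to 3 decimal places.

For each hypothesis, the unnormalized posterior weight is prior × likelihood:
  source A: 0.29 × 0.54 = 0.1566
  source B: 0.33 × 0.81 = 0.2673
  source C: 0.38 × 0.15 = 0.057
The unnormalized weights sum to 0.4809.
P(source A | evidence) = 0.1566 / 0.4809 ≈ 0.326
P(source B | evidence) = 0.2673 / 0.4809 ≈ 0.556
P(source C | evidence) = 0.057 / 0.4809 ≈ 0.119

0.326, 0.556, 0.119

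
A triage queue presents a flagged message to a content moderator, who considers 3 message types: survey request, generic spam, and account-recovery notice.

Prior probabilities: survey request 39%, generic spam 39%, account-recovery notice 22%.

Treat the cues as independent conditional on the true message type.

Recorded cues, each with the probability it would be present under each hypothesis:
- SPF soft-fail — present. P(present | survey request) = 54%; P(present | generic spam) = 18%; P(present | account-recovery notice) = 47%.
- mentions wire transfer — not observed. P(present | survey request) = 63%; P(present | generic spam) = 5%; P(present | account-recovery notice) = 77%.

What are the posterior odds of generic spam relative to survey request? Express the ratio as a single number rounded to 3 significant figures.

Posterior odds equal prior odds times the likelihood ratio; only the two competing hypotheses matter (using 1 − P(present | H) for each absent cue).
  generic spam: 0.39 × 0.18 × (1 − 0.05) = 0.06669
  survey request: 0.39 × 0.54 × (1 − 0.63) = 0.077922
Posterior odds = 0.06669 / 0.077922 ≈ 0.856.

0.856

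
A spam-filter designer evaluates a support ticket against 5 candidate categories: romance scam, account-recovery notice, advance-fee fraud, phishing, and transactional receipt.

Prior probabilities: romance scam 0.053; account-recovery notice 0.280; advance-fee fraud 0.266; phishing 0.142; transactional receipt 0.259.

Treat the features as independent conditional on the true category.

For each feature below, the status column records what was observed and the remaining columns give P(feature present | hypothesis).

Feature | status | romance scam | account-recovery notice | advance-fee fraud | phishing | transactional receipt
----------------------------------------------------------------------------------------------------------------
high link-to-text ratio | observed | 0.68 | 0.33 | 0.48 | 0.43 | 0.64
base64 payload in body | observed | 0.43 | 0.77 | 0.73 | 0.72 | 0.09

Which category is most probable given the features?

advance-fee fraud

Multiply each prior by the joint likelihood of the feature pattern:
  romance scam: 0.053 × 0.68 × 0.43 = 0.015497
  account-recovery notice: 0.280 × 0.33 × 0.77 = 0.071148
  advance-fee fraud: 0.266 × 0.48 × 0.73 = 0.093206
  phishing: 0.142 × 0.43 × 0.72 = 0.043963
  transactional receipt: 0.259 × 0.64 × 0.09 = 0.014918
The unnormalized weights sum to 0.23873.
P(romance scam | evidence) ≈ 0.015497 / 0.23873 ≈ 0.065
P(account-recovery notice | evidence) ≈ 0.071148 / 0.23873 ≈ 0.298
P(advance-fee fraud | evidence) ≈ 0.093206 / 0.23873 ≈ 0.390
P(phishing | evidence) ≈ 0.043963 / 0.23873 ≈ 0.184
P(transactional receipt | evidence) ≈ 0.014918 / 0.23873 ≈ 0.062
The largest is 0.390, so advance-fee fraud is most probable.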